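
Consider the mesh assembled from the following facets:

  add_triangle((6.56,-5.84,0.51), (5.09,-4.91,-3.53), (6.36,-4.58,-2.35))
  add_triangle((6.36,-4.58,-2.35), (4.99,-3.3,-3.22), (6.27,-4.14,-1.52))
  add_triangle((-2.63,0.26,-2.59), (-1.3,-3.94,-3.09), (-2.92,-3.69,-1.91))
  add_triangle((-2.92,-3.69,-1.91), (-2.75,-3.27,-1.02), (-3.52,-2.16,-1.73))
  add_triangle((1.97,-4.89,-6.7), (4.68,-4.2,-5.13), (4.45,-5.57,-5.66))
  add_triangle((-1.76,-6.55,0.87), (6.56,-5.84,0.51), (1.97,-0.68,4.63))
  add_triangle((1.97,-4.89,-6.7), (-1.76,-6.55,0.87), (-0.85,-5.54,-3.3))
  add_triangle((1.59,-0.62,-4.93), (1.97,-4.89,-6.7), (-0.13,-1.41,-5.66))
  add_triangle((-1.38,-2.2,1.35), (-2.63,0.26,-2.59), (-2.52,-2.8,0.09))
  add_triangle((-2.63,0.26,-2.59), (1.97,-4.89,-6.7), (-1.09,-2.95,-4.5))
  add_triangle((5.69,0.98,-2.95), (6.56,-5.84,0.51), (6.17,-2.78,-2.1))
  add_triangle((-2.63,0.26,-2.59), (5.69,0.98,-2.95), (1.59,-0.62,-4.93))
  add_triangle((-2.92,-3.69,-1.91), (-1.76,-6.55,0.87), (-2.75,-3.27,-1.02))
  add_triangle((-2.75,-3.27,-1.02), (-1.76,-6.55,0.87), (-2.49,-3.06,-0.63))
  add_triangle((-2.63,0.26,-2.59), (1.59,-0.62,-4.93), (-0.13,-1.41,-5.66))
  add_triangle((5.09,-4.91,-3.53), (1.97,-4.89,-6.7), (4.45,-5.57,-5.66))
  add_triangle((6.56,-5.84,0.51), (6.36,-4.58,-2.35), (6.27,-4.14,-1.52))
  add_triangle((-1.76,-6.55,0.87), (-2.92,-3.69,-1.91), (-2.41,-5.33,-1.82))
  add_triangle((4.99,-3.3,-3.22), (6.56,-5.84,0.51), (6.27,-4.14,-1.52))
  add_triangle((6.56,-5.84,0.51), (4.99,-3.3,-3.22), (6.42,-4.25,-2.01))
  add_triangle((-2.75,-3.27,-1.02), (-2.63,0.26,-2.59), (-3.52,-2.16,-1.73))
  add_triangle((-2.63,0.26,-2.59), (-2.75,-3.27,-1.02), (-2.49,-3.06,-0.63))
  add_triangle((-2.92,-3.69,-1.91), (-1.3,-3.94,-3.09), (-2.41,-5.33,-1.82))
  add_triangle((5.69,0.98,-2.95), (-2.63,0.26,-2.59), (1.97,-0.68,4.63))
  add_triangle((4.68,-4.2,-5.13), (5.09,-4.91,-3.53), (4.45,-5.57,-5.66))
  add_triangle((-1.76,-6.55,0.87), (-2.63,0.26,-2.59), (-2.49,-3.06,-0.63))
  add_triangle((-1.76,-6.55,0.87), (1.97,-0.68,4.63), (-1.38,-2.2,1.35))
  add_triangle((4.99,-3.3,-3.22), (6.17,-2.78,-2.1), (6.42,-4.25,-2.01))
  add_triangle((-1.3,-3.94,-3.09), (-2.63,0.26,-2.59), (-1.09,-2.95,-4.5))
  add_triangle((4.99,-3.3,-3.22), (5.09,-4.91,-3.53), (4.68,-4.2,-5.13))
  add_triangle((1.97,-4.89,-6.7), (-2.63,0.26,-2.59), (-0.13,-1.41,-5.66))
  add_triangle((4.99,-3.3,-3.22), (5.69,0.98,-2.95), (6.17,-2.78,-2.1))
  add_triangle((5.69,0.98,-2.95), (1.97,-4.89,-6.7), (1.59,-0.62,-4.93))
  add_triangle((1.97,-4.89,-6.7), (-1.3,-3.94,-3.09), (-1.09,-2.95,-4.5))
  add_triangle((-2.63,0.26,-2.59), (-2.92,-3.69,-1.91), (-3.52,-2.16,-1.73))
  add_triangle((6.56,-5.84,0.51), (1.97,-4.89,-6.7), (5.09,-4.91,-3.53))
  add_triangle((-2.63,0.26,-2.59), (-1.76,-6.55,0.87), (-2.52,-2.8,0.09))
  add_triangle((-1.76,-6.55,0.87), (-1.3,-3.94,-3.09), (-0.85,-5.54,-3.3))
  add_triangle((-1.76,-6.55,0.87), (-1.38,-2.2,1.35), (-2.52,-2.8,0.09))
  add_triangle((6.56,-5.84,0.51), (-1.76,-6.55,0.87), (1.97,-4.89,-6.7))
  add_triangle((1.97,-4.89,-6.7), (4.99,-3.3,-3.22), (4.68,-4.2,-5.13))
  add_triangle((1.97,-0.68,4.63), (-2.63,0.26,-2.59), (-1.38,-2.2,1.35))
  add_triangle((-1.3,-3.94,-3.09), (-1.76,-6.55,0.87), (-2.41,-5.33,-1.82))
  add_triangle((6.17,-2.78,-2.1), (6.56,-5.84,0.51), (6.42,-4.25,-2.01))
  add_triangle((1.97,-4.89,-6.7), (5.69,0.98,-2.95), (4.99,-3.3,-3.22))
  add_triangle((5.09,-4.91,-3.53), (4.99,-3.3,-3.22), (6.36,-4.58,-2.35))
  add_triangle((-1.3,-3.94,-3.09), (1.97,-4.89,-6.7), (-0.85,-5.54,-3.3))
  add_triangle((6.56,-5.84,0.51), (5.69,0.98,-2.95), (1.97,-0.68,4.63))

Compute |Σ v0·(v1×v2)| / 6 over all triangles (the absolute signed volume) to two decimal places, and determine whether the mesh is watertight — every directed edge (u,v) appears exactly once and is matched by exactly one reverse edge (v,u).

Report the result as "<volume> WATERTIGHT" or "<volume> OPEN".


306.63 WATERTIGHT

Per-triangle v0·(v1×v2)/6:
  t1: +5.8215
  t2: +0.7951
  t3: +4.8782
  t4: +0.8101
  t5: +3.6785
  t6: +40.9113
  t7: +9.3447
  t8: +6.3935
  t9: +0.9869
  t10: +4.5282
  t11: +6.9892
  t12: +6.1273
  t13: +1.8414
  t14: +0.5305
  t15: +2.9291
  t16: +0.7480
  t17: +2.1093
  t18: +2.7600
  t19: -3.1804
  t20: +2.6467
  t21: -0.8400
  t22: +0.3824
  t23: +2.2177
  t24: -0.0005
  t25: +2.7286
  t26: -1.5978
  t27: +6.3953
  t28: +2.3133
  t29: +3.6852
  t30: +2.4837
  t31: +5.9966
  t32: +6.6409
  t33: +15.5468
  t34: +5.3644
  t35: +1.9669
  t36: +10.6238
  t37: +4.1003
  t38: +3.5822
  t39: +2.2839
  t40: +64.2700
  t41: -1.3059
  t42: +2.1787
  t43: +3.1911
  t44: +3.3090
  t45: +19.2609
  t46: +2.3285
  t47: +4.2984
  t48: +33.5734
Σ = +306.6269 → |volume| = 306.63

Directed edges: 144 total, each appears once with its reverse present → watertight.


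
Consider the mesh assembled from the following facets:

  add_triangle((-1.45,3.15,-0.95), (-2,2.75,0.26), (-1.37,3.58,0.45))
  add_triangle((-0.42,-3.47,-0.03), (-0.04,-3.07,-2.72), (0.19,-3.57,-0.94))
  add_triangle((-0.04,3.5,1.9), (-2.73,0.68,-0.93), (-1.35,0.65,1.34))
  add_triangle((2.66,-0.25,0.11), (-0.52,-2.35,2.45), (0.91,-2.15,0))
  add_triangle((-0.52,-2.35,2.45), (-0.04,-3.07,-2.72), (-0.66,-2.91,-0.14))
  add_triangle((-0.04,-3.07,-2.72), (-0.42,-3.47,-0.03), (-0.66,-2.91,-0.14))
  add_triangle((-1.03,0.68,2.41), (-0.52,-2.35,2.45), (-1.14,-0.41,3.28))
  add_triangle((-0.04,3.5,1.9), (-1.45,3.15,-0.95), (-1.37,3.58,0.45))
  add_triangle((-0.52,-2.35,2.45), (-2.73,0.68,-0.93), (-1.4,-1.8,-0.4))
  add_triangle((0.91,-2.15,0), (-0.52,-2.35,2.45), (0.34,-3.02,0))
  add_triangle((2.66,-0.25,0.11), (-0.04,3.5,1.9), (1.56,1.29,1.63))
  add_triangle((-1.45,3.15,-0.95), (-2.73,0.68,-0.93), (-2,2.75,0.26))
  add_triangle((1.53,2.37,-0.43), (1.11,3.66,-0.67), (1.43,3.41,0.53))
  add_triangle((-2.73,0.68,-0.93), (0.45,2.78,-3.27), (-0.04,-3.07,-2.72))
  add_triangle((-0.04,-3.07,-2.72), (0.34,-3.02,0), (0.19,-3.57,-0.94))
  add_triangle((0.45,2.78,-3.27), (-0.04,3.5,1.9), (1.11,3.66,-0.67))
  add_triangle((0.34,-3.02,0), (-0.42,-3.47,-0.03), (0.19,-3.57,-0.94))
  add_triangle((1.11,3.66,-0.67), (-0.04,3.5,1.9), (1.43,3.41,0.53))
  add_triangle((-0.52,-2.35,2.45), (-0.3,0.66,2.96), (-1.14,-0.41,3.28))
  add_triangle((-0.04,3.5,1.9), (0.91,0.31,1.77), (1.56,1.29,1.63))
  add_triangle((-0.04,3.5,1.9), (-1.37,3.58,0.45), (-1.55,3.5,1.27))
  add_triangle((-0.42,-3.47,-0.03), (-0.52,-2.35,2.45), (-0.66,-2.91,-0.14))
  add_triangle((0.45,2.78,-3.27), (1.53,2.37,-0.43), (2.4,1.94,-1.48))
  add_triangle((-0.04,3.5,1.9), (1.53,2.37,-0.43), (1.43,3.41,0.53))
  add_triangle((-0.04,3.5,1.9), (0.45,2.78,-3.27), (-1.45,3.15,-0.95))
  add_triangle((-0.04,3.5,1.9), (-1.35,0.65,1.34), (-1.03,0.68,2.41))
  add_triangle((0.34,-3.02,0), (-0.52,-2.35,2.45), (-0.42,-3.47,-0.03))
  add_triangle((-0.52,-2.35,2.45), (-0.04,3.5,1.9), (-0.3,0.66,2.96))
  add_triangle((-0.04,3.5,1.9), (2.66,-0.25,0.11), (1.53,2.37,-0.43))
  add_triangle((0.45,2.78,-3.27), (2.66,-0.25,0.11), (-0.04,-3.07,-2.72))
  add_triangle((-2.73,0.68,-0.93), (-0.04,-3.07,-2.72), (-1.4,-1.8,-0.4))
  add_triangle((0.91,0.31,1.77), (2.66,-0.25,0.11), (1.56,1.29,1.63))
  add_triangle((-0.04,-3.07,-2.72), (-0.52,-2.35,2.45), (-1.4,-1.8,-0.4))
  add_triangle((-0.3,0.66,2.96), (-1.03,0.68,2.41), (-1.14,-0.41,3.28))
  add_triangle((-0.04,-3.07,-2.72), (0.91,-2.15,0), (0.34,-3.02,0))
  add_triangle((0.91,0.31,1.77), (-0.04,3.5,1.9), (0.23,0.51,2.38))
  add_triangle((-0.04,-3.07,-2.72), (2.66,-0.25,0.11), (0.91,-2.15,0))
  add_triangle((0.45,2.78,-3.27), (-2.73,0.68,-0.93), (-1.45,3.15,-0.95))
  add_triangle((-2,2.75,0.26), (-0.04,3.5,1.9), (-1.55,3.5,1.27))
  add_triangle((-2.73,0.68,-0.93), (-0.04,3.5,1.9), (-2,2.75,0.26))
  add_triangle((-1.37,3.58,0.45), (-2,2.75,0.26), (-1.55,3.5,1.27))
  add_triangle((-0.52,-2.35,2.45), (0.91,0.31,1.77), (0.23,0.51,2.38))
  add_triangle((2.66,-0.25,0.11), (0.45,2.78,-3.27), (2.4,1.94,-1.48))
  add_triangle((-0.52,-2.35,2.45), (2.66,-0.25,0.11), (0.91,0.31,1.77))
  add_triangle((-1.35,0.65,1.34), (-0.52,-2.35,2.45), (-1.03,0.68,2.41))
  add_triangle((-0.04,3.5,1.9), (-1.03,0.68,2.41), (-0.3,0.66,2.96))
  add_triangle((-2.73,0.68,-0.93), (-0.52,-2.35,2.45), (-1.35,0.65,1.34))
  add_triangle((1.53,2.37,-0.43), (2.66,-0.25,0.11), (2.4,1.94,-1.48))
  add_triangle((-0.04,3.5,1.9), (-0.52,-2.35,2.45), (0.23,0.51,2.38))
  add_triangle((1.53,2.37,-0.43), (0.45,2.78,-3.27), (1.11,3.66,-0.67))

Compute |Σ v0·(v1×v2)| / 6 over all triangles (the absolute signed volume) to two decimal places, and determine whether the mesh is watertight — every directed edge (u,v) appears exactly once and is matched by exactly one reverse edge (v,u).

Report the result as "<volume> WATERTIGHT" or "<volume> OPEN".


76.75 WATERTIGHT

Per-triangle v0·(v1×v2)/6:
  t1: +0.7485
  t2: +0.7947
  t3: +2.5850
  t4: +2.3021
  t5: -0.8320
  t6: +0.5015
  t7: +0.0371
  t8: +0.8305
  t9: +2.4817
  t10: +0.8237
  t11: +1.2153
  t12: +1.6617
  t13: +0.5702
  t14: +8.3587
  t15: +0.1077
  t16: +2.4644
  t17: +0.3804
  t18: +1.3890
  t19: +1.0009
  t20: +0.9759
  t21: +0.8270
  t22: +0.4554
  t23: +1.8528
  t24: -0.2709
  t25: +4.6895
  t26: +1.0097
  t27: +1.0115
  t28: -0.1943
  t29: +2.8839
  t30: +7.8826
  t31: +2.7537
  t32: +0.8288
  t33: +2.8929
  t34: +0.4993
  t35: +0.9145
  t36: +0.9004
  t37: +2.4367
  t38: +3.7438
  t39: -0.3625
  t40: +0.4659
  t41: +0.4801
  t42: +0.8635
  t43: +1.1813
  t44: +2.2758
  t45: +0.8920
  t46: +1.2032
  t47: +2.4056
  t48: +1.2864
  t49: +1.1834
  t50: +1.3654
Σ = +76.7543 → |volume| = 76.75

Directed edges: 150 total, each appears once with its reverse present → watertight.


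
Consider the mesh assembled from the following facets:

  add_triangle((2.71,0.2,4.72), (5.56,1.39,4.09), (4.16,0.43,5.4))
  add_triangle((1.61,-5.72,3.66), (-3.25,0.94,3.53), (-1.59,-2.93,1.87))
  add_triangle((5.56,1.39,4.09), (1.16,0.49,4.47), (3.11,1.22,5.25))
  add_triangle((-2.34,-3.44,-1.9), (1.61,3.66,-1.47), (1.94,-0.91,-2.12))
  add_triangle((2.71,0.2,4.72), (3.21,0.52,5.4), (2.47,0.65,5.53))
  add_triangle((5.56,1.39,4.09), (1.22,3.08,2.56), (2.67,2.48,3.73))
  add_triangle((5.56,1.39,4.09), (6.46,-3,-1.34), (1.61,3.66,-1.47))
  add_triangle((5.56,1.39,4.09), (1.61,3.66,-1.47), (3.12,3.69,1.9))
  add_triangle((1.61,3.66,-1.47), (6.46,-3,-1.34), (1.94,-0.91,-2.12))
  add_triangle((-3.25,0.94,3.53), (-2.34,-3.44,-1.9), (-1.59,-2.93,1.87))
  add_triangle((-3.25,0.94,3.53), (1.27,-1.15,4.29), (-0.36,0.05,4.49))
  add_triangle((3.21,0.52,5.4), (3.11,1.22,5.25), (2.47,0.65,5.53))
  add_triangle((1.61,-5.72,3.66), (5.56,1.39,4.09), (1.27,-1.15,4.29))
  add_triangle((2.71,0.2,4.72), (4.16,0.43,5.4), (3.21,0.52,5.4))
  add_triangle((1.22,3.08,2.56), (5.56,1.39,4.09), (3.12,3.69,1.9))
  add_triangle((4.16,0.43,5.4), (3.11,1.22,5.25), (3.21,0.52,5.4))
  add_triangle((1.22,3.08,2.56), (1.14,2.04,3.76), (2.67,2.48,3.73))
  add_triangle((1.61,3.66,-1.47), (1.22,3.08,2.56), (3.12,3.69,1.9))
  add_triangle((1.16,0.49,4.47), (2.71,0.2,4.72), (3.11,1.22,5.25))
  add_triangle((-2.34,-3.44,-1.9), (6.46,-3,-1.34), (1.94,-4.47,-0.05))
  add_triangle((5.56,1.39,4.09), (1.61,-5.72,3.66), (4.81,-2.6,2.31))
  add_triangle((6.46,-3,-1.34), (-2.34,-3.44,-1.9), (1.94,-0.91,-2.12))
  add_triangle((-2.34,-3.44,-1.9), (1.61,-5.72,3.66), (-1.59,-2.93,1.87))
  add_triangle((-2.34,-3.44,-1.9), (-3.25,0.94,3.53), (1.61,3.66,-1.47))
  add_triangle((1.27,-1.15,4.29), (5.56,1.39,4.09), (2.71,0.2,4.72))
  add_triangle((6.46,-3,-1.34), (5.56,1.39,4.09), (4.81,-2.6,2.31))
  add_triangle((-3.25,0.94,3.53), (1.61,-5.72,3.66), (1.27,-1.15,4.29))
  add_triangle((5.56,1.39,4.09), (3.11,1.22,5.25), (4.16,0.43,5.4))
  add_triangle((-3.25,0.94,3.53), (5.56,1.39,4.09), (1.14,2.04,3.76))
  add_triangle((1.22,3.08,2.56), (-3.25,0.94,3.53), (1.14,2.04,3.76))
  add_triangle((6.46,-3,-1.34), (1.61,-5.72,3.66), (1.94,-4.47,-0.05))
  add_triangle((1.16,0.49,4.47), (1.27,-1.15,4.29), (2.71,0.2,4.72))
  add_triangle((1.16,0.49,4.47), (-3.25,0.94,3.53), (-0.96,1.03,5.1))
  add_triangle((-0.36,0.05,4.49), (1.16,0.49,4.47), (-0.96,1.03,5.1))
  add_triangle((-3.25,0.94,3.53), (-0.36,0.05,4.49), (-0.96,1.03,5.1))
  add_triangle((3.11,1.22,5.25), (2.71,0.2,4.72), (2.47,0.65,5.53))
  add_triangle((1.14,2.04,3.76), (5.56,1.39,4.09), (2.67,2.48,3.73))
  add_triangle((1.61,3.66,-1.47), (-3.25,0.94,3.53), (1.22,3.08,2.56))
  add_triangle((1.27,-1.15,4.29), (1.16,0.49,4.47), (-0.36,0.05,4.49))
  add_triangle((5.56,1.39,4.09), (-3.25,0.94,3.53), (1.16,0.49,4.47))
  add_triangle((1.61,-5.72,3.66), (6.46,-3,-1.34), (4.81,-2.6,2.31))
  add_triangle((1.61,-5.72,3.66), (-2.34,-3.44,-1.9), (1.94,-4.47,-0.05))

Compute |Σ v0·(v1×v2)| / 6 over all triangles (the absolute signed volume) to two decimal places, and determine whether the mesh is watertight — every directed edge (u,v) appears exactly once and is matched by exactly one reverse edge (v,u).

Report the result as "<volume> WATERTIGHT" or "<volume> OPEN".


Per-triangle v0·(v1×v2)/6:
  t1: -0.5058
  t2: +9.5243
  t3: -0.9340
  t4: +5.9383
  t5: +0.1973
  t6: +1.7487
  t7: +29.7410
  t8: +5.9650
  t9: +8.1621
  t10: +8.4745
  t11: +1.5716
  t12: +0.5244
  t13: +15.6724
  t14: +0.2254
  t15: +5.4993
  t16: +0.6100
  t17: +1.5041
  t18: +3.7451
  t19: +1.1263
  t20: +10.8839
  t21: +15.6921
  t22: +8.3478
  t23: +9.4257
  t24: +9.3043
  t25: +2.2228
  t26: +16.2134
  t27: +13.8427
  t28: +2.6339
  t29: +4.8846
  t30: +4.3071
  t31: +13.4609
  t32: +1.7556
  t33: -0.5208
  t34: +1.2874
  t35: +1.7894
  t36: -0.5846
  t37: +2.0348
  t38: +8.1639
  t39: +1.8927
  t40: +4.7761
  t41: +16.1331
  t42: +11.8441
Σ = +258.5809 → |volume| = 258.58

Directed edges: 126 total, each appears once with its reverse present → watertight.

258.58 WATERTIGHT


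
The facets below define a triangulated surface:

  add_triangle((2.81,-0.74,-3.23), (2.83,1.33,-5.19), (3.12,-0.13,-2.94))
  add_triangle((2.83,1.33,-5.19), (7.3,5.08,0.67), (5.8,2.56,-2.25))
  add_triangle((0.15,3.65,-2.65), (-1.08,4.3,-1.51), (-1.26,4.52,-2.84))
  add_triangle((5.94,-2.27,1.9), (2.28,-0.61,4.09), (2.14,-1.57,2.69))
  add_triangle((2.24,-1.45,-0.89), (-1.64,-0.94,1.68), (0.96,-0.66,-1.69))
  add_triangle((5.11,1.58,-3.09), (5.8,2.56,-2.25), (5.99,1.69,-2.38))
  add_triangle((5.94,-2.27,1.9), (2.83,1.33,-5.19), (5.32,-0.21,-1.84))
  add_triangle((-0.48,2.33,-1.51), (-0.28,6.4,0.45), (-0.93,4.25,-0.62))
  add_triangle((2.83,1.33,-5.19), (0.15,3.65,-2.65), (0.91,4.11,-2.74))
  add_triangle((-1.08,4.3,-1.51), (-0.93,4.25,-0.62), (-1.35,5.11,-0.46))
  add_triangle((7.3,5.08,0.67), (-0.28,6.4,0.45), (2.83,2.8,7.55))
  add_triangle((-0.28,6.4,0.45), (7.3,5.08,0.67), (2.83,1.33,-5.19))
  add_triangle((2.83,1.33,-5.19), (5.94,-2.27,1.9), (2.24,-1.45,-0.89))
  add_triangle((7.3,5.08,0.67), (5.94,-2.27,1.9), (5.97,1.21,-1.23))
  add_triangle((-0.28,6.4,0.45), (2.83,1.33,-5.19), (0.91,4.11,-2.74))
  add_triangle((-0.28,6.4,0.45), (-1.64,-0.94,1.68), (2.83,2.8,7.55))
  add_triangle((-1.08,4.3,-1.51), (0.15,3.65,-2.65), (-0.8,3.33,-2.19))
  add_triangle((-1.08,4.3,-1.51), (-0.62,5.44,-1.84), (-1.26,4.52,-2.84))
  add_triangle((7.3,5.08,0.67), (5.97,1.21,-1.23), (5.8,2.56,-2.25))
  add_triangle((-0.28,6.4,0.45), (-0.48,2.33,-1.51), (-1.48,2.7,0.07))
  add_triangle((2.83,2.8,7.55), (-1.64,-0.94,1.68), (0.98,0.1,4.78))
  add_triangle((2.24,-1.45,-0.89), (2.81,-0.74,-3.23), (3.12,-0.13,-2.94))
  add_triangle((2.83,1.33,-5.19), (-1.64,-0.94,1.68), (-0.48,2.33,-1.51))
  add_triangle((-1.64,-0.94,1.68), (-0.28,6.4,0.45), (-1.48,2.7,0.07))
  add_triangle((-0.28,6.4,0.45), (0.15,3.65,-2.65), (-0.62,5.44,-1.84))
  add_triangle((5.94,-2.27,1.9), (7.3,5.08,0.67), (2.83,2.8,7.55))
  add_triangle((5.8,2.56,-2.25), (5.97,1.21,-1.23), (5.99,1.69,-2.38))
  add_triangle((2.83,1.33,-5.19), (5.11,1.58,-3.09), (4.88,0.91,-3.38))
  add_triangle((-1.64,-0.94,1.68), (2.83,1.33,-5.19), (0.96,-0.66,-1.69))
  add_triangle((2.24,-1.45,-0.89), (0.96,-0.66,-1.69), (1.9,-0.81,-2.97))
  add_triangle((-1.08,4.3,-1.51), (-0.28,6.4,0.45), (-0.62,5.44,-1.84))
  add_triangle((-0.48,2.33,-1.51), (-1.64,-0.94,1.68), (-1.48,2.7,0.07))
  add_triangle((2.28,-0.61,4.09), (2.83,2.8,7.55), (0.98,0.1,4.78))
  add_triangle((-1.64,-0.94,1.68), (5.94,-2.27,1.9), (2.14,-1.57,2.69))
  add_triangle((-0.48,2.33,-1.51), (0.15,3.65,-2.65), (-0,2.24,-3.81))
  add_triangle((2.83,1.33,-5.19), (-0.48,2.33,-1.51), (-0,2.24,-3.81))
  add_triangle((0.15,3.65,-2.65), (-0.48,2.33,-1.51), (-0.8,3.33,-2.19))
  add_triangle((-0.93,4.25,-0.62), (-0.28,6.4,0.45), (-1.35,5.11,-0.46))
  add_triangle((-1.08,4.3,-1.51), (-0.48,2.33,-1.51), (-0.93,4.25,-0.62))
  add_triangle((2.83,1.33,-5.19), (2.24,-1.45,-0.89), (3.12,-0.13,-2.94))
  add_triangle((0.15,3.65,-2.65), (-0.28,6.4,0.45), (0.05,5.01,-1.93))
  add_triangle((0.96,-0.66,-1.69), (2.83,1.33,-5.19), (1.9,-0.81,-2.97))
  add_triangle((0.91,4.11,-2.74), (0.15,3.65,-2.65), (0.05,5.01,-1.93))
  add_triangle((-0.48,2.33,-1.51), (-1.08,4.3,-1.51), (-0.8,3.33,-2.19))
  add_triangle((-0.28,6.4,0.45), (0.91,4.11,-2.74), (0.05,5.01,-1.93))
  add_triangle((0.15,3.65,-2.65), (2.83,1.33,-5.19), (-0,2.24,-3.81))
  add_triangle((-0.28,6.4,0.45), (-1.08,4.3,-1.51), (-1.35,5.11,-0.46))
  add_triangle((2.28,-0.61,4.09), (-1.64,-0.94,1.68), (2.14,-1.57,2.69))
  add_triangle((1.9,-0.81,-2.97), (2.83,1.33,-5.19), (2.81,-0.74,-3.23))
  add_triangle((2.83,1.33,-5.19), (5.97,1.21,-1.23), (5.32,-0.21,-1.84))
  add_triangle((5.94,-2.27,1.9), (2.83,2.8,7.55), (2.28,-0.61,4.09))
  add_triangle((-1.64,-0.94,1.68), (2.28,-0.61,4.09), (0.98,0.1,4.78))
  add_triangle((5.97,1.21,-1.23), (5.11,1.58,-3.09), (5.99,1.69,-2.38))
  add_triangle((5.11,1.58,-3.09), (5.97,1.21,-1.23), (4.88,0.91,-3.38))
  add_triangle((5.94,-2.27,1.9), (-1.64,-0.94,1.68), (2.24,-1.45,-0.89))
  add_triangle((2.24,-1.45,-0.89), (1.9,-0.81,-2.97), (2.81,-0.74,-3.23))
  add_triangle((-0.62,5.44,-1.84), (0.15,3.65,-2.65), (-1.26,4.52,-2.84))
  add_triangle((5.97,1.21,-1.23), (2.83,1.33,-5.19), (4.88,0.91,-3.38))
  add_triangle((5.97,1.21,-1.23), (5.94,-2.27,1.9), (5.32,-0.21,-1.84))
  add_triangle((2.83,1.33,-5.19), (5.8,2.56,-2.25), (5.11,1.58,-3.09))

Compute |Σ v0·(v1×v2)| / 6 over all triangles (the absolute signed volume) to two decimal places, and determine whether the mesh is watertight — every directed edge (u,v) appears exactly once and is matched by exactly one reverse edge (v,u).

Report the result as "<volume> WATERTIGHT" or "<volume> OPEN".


300.14 WATERTIGHT

Per-triangle v0·(v1×v2)/6:
  t1: +1.2556
  t2: +7.6234
  t3: -1.0800
  t4: +3.0214
  t5: +0.9927
  t6: +0.9846
  t7: +2.5455
  t8: -0.9579
  t9: +2.3164
  t10: -0.1731
  t11: +58.0144
  t12: +43.3572
  t13: +7.4195
  t14: +18.7055
  t15: +3.1896
  t16: +18.6847
  t17: +0.7446
  t18: +0.6638
  t19: +6.7743
  t20: +2.3832
  t21: +3.1809
  t22: +0.8061
  t23: +1.7911
  t24: +2.7514
  t25: +1.9185
  t26: +58.1678
  t27: +1.0789
  t28: +1.9406
  t29: +0.7014
  t30: +0.2370
  t31: +1.3759
  t32: +0.9117
  t33: +3.7445
  t34: +1.4690
  t35: +0.7750
  t36: -2.0671
  t37: -0.0238
  t38: -0.4538
  t39: -0.1339
  t40: -0.8609
  t41: +0.0807
  t42: +0.2129
  t43: +0.7929
  t44: -0.0589
  t45: +1.7833
  t46: +3.9234
  t47: +1.3982
  t48: +2.3538
  t49: +1.0448
  t50: +6.4651
  t51: +11.1951
  t52: +2.2195
  t53: +0.3442
  t54: +1.4463
  t55: +3.7882
  t56: +0.5609
  t57: +1.6287
  t58: -2.1497
  t59: +6.5756
  t60: +2.7585
Σ = +300.1391 → |volume| = 300.14

Directed edges: 180 total, each appears once with its reverse present → watertight.


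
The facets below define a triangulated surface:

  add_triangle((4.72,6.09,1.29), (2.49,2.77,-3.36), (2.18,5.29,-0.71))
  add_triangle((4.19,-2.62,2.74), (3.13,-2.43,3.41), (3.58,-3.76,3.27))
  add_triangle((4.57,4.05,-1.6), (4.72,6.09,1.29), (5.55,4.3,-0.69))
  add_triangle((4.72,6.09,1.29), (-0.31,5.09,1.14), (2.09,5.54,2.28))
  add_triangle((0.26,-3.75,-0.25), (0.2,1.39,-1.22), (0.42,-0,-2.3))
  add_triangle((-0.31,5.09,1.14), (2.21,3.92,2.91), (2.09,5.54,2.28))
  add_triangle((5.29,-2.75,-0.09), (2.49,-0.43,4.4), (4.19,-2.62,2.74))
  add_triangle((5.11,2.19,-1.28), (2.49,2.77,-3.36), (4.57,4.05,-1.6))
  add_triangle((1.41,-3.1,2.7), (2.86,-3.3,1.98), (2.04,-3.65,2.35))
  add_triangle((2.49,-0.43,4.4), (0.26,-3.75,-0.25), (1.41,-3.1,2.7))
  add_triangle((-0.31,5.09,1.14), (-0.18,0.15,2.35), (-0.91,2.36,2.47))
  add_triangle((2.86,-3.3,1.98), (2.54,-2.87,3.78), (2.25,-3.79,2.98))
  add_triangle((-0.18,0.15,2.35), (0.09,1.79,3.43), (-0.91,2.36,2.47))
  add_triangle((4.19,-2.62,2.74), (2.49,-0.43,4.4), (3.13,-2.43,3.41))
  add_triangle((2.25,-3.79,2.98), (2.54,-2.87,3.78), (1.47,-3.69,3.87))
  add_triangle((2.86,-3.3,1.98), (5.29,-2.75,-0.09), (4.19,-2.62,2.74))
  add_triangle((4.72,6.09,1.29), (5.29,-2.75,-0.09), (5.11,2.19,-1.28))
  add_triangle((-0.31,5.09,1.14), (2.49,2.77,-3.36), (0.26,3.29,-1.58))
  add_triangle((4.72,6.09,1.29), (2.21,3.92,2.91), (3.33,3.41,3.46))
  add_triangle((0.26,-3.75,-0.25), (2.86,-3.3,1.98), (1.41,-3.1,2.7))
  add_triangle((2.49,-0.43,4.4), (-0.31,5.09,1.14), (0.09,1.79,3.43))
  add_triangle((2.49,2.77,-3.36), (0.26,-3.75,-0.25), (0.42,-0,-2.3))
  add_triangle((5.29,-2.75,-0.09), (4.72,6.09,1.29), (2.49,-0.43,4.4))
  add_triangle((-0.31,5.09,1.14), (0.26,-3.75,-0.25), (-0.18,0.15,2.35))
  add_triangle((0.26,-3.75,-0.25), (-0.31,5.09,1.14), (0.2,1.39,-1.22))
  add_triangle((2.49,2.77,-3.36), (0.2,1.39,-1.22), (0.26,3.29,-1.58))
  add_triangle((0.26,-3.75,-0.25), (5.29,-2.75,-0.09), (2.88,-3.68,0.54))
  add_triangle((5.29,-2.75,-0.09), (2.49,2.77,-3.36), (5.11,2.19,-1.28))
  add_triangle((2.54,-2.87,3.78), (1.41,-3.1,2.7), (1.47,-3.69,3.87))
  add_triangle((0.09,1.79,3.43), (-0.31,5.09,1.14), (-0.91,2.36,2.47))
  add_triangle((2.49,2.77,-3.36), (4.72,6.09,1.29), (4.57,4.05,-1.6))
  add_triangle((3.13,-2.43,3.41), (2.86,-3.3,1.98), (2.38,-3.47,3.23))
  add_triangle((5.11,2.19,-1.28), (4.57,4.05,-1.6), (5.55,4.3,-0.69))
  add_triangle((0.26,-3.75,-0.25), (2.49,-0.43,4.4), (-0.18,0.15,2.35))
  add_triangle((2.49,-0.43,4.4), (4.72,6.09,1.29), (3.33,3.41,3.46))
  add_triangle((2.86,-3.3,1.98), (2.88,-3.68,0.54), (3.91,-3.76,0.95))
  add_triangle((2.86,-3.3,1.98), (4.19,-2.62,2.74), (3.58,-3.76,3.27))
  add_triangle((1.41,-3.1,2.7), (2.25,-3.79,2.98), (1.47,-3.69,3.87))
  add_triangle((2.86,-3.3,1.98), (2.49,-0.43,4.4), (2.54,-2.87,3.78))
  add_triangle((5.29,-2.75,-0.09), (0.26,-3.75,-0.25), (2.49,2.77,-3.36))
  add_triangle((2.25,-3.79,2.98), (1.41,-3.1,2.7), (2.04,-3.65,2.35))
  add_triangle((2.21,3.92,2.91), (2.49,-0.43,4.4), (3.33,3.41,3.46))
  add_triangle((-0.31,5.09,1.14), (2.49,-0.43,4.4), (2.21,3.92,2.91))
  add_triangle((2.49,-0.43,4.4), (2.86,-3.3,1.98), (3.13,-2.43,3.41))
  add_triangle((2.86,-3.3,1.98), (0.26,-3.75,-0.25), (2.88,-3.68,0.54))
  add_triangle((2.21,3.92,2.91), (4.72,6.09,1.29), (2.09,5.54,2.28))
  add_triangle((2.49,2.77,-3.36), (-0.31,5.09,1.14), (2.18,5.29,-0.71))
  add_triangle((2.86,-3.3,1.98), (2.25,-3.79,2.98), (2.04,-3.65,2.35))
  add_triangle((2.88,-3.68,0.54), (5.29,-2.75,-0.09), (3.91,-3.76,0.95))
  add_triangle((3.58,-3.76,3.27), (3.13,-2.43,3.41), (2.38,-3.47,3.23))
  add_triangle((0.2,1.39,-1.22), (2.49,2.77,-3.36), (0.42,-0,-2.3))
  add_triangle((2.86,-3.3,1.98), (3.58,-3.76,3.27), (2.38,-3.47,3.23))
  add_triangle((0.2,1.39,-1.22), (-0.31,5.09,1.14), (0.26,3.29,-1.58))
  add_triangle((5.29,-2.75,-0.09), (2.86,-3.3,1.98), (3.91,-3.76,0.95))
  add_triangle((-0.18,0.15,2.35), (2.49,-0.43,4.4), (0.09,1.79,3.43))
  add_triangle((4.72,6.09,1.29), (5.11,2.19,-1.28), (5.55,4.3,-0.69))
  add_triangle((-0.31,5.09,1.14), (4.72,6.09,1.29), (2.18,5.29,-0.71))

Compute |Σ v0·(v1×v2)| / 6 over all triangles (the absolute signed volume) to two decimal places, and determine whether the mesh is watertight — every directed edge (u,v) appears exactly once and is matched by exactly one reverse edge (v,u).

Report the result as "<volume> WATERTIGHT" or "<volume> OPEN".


178.88 OPEN

Per-triangle v0·(v1×v2)/6:
  t1: +8.3288
  t2: +1.1416
  t3: +3.2064
  t4: +4.6405
  t5: -0.0815
  t6: +2.0257
  t7: +3.8731
  t8: +4.2136
  t9: -0.4066
  t10: -1.1615
  t11: -1.2244
  t12: +1.1916
  t13: +0.7478
  t14: +1.9880
  t15: +1.2051
  t16: +3.7040
  t17: +14.8422
  t18: +3.6711
  t19: +3.7516
  t20: +3.1368
  t21: +5.5721
  t22: +2.9250
  t23: +32.4186
  t24: -0.1476
  t25: -0.1835
  t26: +0.5877
  t27: +2.3498
  t28: +9.9007
  t29: -0.5564
  t30: +2.2968
  t31: +4.8768
  t32: -1.3201
  t33: +1.9922
  t34: +4.0675
  t35: +4.7130
  t36: +0.8197
  t37: +0.8640
  t38: +0.1438
  t39: +2.2766
  t40: +11.4536
  t41: +0.1624
  t42: +2.6820
  t43: +5.0932
  t44: +0.0596
  t45: +2.3177
  t46: +3.7216
  t47: +4.1755
  t48: +0.3451
  t49: +1.0593
  t50: +0.8593
  t51: +1.0240
  t52: +0.5528
  t53: +0.0386
  t54: +1.4645
  t55: +1.8378
  t56: +1.6203
  t57: +8.0262
Σ = +178.8840 → |volume| = 178.88

Directed edges: 171 total; 3 unmatched, e.g. (1.41,-3.1,2.7)→(2.49,-0.43,4.4) → open.


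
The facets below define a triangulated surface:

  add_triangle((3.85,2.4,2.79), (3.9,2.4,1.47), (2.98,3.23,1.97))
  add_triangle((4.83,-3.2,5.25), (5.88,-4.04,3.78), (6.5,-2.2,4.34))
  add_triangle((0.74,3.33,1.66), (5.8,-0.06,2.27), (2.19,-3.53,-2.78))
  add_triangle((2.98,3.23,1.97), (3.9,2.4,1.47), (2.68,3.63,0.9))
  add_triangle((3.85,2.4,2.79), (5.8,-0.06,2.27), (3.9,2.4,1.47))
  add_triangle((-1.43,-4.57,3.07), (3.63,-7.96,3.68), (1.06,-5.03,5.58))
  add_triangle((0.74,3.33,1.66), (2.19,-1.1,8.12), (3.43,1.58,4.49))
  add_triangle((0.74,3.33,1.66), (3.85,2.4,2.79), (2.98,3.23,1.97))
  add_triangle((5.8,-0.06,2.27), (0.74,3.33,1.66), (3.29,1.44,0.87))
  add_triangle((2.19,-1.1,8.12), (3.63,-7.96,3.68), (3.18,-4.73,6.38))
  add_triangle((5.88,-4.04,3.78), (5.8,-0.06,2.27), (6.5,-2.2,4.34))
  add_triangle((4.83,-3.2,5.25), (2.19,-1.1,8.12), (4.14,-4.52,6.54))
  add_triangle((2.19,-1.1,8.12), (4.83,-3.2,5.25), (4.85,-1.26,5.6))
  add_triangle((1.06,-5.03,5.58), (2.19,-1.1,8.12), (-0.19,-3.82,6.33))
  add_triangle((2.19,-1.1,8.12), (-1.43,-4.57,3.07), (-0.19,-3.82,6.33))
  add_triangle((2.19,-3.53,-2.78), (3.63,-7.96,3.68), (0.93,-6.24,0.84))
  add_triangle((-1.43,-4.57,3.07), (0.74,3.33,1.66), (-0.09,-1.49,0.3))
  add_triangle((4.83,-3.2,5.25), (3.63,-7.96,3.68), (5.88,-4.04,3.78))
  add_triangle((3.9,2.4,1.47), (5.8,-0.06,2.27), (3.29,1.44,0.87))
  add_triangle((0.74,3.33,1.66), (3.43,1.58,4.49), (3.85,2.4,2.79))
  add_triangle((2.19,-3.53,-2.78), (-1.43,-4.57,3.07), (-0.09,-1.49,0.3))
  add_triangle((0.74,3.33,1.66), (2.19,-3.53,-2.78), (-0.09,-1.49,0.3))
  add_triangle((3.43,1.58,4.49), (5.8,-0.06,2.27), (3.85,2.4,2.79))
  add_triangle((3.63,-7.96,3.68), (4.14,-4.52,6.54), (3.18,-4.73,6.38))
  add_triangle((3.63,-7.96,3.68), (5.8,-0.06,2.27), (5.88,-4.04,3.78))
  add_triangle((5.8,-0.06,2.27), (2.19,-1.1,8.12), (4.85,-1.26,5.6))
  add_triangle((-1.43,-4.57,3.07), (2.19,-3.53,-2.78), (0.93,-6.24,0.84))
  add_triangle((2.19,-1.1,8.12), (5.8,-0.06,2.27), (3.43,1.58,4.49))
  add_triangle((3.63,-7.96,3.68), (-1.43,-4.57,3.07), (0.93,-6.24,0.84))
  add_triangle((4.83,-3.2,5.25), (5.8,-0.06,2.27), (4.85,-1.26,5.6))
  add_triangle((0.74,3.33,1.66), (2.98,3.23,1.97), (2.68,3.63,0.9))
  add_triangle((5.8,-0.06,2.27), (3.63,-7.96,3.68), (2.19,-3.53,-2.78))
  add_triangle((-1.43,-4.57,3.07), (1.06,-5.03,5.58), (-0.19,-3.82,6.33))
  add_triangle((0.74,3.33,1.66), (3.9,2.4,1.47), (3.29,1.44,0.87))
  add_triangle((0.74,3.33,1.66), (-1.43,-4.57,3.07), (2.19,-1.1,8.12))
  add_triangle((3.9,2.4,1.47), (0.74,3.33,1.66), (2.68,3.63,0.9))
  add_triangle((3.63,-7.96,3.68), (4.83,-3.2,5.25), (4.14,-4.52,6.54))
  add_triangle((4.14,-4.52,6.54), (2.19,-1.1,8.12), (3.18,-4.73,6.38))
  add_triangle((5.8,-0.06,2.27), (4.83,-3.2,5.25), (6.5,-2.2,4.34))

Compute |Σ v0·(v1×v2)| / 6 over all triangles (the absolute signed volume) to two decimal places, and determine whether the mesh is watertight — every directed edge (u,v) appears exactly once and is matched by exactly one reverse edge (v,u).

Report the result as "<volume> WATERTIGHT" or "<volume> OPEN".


Per-triangle v0·(v1×v2)/6:
  t1: +1.1981
  t2: +4.7446
  t3: +7.0886
  t4: +1.1902
  t5: +3.1600
  t6: +13.6059
  t7: +9.8100
  t8: +1.3384
  t9: -3.3001
  t10: +0.9374
  t11: +3.8599
  t12: +8.7873
  t13: +8.9320
  t14: +9.1902
  t15: -1.6132
  t16: +12.7866
  t17: -0.9555
  t18: +11.6464
  t19: +0.9049
  t20: +4.0920
  t21: +0.2827
  t22: -1.8579
  t23: +5.4197
  t24: +5.5244
  t25: +2.6339
  t26: +4.6387
  t27: +2.8990
  t28: +14.6199
  t29: +11.9657
  t30: +7.3430
  t31: +1.5161
  t32: +35.5144
  t33: +5.8656
  t34: +0.1667
  t35: +9.2198
  t36: -1.9840
  t37: +9.5025
  t38: +5.2541
  t39: +1.4575
Σ = +217.3854 → |volume| = 217.39

Directed edges: 117 total; 3 unmatched, e.g. (3.63,-7.96,3.68)→(1.06,-5.03,5.58) → open.

217.39 OPEN


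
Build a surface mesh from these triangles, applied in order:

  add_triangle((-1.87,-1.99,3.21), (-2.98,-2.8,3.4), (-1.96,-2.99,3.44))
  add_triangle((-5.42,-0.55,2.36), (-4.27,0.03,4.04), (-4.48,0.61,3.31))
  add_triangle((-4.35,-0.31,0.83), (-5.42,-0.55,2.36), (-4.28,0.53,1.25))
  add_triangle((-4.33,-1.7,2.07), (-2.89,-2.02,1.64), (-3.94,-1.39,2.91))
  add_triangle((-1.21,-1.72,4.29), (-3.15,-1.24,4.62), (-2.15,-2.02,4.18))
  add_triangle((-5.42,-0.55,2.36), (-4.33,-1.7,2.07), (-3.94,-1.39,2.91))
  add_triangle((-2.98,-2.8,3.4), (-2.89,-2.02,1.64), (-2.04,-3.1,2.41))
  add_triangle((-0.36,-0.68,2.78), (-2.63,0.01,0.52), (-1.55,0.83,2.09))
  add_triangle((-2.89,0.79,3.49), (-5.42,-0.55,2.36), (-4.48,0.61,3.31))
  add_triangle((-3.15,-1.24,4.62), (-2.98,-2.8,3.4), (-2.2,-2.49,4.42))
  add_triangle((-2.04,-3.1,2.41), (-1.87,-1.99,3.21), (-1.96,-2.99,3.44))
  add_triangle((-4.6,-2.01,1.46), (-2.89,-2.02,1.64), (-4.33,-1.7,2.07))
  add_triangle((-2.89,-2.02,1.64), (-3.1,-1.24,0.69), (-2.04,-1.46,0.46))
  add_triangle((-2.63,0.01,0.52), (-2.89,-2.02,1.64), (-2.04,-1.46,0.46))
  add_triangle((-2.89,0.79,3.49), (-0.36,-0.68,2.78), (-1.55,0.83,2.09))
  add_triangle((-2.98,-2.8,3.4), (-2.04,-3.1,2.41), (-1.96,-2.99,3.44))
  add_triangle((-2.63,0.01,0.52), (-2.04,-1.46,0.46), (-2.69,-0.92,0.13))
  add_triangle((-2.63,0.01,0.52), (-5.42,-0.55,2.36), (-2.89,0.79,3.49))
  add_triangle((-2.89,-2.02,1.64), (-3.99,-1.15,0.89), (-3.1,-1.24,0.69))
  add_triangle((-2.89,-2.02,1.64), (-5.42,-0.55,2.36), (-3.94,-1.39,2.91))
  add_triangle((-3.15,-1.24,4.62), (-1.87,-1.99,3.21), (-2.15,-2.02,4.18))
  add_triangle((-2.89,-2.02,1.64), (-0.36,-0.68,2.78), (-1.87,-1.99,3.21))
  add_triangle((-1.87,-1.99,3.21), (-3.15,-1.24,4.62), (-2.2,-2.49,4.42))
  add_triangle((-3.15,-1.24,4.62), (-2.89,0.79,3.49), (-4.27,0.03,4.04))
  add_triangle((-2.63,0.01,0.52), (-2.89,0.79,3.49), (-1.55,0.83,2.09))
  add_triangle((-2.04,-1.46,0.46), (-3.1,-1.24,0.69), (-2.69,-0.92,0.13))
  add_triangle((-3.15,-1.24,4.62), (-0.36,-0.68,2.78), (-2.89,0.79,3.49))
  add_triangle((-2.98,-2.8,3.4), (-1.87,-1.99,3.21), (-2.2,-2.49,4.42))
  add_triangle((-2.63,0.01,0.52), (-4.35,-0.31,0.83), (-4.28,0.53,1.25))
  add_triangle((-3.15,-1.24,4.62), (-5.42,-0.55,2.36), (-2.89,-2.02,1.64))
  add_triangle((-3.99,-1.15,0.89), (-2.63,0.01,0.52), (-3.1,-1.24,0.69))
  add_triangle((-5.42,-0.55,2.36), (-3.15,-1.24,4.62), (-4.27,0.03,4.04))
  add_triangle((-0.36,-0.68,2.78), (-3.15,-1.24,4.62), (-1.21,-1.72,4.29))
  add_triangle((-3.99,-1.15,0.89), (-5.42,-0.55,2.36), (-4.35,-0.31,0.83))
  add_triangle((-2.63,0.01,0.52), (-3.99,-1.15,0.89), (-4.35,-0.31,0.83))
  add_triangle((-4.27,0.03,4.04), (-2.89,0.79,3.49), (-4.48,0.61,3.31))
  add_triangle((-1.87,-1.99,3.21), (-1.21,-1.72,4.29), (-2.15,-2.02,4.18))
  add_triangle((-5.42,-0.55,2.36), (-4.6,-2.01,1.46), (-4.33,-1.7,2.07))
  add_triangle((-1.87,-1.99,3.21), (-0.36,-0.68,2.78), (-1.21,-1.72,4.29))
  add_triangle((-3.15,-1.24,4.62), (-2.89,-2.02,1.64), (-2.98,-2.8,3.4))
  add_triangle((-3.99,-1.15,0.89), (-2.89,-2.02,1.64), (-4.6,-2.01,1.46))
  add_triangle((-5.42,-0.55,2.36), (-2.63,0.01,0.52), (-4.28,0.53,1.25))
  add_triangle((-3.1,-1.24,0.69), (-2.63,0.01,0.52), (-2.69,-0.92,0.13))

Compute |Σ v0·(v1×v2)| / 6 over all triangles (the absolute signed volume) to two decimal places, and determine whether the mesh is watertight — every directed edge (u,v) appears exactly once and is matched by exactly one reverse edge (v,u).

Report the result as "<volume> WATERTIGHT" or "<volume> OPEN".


Per-triangle v0·(v1×v2)/6:
  t1: +0.4747
  t2: +1.5283
  t3: +0.8541
  t4: +0.6851
  t5: +0.8795
  t6: +1.1950
  t7: +0.9455
  t8: -1.5112
  t9: -0.8160
  t10: +1.8468
  t11: -0.3296
  t12: +0.5103
  t13: +0.3290
  t14: -0.6371
  t15: +0.5408
  t16: +0.6604
  t17: -0.2816
  t18: +1.1699
  t19: +0.2305
  t20: -1.5217
  t21: +0.3879
  t22: -0.4039
  t23: -0.3871
  t24: +1.5769
  t25: +0.4453
  t26: +0.1555
  t27: +2.0675
  t28: -0.0051
  t29: +0.0510
  t30: +4.7497
  t31: +0.0161
  t32: +3.1725
  t33: +0.7596
  t34: +0.8168
  t35: -0.0298
  t36: +0.8198
  t37: +0.2508
  t38: +0.8756
  t39: -0.0866
  t40: +1.7700
  t41: -0.1103
  t42: -0.3911
  t43: +0.2519
Σ = +23.5056 → |volume| = 23.51

Directed edges: 129 total; 9 unmatched, e.g. (-2.89,-2.02,1.64)→(-2.04,-3.1,2.41) → open.

23.51 OPEN


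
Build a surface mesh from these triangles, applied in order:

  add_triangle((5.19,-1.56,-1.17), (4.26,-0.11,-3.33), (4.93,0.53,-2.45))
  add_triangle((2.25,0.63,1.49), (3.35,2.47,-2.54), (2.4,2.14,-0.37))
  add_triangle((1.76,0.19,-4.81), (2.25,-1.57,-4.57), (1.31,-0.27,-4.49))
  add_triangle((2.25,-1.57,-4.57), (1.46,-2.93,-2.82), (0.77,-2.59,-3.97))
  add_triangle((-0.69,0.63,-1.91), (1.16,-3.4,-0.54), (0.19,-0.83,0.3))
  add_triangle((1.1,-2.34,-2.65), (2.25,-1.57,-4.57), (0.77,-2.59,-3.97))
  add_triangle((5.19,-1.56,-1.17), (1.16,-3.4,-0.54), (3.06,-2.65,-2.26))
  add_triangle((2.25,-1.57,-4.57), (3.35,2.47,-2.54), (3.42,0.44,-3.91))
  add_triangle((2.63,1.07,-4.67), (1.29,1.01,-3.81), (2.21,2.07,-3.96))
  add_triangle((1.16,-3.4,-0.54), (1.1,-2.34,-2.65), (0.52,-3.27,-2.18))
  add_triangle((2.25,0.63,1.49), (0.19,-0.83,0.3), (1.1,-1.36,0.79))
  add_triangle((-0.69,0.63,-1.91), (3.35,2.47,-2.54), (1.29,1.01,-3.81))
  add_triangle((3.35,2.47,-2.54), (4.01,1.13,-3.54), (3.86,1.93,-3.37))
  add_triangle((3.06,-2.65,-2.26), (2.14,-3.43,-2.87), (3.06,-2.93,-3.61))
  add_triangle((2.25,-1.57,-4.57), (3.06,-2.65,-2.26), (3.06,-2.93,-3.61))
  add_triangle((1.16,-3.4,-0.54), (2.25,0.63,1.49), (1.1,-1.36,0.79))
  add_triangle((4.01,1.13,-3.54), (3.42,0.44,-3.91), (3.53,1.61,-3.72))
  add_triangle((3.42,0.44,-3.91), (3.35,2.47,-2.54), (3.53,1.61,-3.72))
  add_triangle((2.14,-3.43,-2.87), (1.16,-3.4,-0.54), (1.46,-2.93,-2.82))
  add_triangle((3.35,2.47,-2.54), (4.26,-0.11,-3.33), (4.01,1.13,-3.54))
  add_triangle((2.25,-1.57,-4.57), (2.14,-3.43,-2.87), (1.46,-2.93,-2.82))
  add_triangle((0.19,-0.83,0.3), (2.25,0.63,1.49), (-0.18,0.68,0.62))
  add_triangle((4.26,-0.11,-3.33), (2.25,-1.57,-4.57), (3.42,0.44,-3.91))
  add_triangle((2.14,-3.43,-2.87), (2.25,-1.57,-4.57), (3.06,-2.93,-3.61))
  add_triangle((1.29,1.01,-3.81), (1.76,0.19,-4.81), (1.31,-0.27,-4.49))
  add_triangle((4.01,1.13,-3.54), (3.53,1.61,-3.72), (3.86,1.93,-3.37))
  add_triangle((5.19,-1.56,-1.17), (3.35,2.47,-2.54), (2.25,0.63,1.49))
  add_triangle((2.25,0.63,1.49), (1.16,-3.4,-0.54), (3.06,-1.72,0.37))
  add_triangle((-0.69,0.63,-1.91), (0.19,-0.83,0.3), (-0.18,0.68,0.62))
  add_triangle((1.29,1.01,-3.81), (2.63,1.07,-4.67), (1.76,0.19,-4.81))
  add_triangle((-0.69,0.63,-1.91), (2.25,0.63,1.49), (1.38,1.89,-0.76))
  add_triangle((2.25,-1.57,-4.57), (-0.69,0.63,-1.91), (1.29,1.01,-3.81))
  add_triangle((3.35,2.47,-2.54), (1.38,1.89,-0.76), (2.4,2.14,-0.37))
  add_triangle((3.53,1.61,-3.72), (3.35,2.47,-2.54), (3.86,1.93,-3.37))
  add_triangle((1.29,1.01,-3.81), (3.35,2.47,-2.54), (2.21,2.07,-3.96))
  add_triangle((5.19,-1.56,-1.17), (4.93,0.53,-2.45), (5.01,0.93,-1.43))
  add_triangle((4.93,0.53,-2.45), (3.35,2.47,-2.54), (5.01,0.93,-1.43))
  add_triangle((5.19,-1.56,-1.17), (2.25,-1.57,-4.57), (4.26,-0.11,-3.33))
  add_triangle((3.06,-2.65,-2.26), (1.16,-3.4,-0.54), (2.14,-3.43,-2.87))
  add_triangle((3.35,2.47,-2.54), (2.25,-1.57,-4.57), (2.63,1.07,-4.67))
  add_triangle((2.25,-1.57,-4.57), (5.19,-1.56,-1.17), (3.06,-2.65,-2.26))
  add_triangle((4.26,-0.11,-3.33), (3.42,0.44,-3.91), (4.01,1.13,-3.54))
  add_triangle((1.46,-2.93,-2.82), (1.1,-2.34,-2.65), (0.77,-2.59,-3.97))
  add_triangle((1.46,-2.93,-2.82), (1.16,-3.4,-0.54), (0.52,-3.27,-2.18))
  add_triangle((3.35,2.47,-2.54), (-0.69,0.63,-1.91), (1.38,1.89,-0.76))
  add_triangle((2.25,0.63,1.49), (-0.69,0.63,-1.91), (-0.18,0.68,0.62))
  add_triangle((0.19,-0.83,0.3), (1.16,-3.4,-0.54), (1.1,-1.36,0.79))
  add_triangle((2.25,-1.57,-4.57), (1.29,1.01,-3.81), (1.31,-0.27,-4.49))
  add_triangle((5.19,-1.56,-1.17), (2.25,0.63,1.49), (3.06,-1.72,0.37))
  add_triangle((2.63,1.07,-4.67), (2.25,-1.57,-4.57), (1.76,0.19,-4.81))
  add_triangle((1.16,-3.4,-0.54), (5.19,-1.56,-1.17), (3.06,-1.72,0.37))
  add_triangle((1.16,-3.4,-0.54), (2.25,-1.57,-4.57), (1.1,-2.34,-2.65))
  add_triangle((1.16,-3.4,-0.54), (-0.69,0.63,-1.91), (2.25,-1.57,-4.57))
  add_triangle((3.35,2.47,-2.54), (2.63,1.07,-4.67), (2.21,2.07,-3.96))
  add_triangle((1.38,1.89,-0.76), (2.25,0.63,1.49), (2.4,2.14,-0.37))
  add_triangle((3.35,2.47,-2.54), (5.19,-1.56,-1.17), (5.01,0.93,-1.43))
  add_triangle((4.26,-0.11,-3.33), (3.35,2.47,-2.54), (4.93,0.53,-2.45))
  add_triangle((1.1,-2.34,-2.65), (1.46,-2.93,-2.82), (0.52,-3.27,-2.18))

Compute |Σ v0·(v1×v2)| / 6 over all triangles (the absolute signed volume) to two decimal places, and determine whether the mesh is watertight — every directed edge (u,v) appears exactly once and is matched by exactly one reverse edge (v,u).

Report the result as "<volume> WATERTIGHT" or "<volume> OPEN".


Per-triangle v0·(v1×v2)/6:
  t1: +2.7685
  t2: +1.4939
  t3: +0.6744
  t4: +1.8364
  t5: +0.2224
  t6: -1.0987
  t7: +3.7275
  t8: +0.9545
  t9: +0.7722
  t10: -1.0529
  t11: +0.0886
  t12: +1.7206
  t13: +0.1966
  t14: +0.9014
  t15: +0.6759
  t16: +0.9042
  t17: +0.5776
  t18: -0.4829
  t19: +0.6874
  t20: +0.8048
  t21: +0.9527
  t22: +0.2925
  t23: +2.3819
  t24: +1.4520
  t25: +0.2667
  t26: +0.3553
  t27: +8.0235
  t28: +1.0496
  t29: +0.0710
  t30: +0.7087
  t31: -0.3026
  t32: +2.3057
  t33: +0.6470
  t34: +0.2880
  t35: -0.6215
  t36: +2.2974
  t37: +2.1187
  t38: +5.9452
  t39: +1.8300
  t40: +3.4344
  t41: +4.8667
  t42: +0.9310
  t43: -0.0535
  t44: +1.2280
  t45: +1.3674
  t46: +0.6262
  t47: +0.2087
  t48: -1.0229
  t49: +2.5800
  t50: +1.7030
  t51: +2.9901
  t52: -1.4748
  t53: +3.1158
  t54: +1.7667
  t55: +0.1833
  t56: -2.8567
  t57: +2.5112
  t58: +0.2467
Σ = +68.7857 → |volume| = 68.79

Directed edges: 174 total, each appears once with its reverse present → watertight.

68.79 WATERTIGHT


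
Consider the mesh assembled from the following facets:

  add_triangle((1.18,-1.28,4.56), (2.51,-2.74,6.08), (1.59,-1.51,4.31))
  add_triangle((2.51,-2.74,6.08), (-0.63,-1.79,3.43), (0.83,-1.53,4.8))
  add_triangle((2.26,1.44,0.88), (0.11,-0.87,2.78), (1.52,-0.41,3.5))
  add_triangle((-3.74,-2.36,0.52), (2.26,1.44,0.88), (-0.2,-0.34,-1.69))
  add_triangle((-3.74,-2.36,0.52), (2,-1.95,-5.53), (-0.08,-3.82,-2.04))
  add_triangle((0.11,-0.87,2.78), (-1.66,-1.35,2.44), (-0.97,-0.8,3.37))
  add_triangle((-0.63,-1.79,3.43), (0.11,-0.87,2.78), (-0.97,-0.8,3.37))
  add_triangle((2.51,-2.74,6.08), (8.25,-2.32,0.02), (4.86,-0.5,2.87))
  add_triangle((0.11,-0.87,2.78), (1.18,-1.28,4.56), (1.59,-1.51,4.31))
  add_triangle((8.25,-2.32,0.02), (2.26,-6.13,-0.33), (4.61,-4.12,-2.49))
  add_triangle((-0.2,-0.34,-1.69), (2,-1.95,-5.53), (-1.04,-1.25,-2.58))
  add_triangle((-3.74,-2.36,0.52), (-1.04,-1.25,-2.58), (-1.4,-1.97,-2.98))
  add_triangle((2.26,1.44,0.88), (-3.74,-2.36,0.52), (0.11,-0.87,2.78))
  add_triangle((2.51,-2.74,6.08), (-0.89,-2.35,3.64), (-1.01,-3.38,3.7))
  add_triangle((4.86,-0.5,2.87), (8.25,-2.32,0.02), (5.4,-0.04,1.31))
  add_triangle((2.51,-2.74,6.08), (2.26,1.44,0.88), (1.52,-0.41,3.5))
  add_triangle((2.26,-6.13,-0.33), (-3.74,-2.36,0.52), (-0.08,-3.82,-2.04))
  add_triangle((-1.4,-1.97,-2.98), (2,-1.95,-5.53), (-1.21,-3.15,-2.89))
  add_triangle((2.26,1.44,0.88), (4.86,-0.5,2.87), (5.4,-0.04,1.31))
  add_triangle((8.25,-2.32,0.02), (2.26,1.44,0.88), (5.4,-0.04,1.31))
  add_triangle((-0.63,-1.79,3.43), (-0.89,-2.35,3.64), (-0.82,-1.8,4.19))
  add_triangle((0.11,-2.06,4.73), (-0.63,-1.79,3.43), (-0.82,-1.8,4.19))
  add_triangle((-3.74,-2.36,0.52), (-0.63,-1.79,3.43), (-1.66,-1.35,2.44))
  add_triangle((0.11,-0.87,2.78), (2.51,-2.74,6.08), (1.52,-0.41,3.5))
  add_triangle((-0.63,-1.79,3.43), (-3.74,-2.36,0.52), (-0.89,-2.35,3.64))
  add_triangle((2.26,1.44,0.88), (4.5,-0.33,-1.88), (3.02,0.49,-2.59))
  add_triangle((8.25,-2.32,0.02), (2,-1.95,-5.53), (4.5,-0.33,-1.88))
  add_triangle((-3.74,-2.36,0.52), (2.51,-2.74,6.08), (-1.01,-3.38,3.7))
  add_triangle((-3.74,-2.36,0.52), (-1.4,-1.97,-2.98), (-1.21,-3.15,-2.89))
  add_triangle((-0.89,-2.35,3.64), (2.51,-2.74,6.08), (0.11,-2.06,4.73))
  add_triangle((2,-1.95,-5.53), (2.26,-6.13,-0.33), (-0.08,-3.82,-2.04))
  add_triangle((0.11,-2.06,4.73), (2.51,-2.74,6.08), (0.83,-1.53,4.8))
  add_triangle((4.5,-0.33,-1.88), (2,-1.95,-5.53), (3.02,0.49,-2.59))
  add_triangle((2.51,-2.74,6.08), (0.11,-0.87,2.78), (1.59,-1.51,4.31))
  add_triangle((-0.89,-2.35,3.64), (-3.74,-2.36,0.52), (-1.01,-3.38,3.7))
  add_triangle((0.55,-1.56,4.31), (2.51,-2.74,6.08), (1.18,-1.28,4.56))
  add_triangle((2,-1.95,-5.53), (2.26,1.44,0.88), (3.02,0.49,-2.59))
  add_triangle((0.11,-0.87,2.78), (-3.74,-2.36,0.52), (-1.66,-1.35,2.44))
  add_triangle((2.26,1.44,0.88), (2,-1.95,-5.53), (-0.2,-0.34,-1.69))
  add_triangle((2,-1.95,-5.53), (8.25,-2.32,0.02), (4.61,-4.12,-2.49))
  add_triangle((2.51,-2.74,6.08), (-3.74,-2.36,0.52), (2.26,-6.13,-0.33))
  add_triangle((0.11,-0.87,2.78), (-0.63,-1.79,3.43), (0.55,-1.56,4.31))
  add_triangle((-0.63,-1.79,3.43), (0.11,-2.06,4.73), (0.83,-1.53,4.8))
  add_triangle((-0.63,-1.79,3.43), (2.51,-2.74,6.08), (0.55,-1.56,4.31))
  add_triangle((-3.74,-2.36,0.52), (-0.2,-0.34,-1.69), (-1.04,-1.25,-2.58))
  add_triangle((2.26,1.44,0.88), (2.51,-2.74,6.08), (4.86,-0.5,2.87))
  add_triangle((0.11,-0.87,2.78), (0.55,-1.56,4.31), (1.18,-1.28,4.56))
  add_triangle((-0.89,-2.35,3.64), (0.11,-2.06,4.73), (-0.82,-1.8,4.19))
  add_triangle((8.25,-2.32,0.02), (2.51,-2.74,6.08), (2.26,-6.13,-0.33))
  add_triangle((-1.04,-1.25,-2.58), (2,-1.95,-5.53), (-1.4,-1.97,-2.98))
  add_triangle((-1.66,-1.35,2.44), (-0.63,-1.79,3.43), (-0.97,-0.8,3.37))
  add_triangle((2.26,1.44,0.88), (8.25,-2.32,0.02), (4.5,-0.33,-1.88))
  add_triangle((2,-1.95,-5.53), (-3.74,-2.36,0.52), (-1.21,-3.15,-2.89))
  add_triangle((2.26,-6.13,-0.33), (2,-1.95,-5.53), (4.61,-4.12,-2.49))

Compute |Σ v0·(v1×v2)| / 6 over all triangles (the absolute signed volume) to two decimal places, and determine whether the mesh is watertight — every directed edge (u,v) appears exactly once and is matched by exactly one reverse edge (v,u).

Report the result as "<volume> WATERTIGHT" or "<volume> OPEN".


226.38 WATERTIGHT

Per-triangle v0·(v1×v2)/6:
  t1: +0.1591
  t2: -1.5977
  t3: +0.3915
  t4: -0.1443
  t5: +8.2336
  t6: -0.5070
  t7: +0.4567
  t8: +15.2326
  t9: -0.1714
  t10: +17.5936
  t11: +0.7198
  t12: +0.6704
  t13: +0.7235
  t14: +2.3277
  t15: +4.2652
  t16: +2.1038
  t17: +9.6237
  t18: +2.9557
  t19: +2.3555
  t20: +1.9233
  t21: -0.0619
  t22: -0.2281
  t23: +1.2872
  t24: +1.2566
  t25: +0.6740
  t26: +2.5731
  t27: +10.7269
  t28: -1.3972
  t29: +2.6512
  t30: +1.4986
  t31: +10.6502
  t32: +1.0987
  t33: +4.3015
  t34: -0.3812
  t35: +2.0433
  t36: +0.6932
  t37: -1.1655
  t38: -0.7665
  t39: +1.4528
  t40: +16.7168
  t41: +30.3228
  t42: +0.2009
  t43: +0.1459
  t44: +1.0969
  t45: +0.2727
  t46: +5.3149
  t47: +0.1237
  t48: +0.5722
  t49: +46.8260
  t50: +0.8946
  t51: +0.6795
  t52: +6.5213
  t53: -1.6895
  t54: +14.1636
Σ = +226.3844 → |volume| = 226.38

Directed edges: 162 total, each appears once with its reverse present → watertight.
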